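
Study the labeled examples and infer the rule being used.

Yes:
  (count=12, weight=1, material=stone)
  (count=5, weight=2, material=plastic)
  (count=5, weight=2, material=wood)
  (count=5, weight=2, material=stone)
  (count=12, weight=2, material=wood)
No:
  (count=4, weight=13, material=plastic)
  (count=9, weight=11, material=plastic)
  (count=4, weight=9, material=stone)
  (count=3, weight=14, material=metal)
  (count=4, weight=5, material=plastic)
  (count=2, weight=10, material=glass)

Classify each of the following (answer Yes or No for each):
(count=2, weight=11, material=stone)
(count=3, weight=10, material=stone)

The common property of the 'Yes' items is: weight ≤ 2. No 'No' item has it.
(count=2, weight=11, material=stone) — weight = 11, hence No. (count=3, weight=10, material=stone) — weight = 10, hence No.

No, No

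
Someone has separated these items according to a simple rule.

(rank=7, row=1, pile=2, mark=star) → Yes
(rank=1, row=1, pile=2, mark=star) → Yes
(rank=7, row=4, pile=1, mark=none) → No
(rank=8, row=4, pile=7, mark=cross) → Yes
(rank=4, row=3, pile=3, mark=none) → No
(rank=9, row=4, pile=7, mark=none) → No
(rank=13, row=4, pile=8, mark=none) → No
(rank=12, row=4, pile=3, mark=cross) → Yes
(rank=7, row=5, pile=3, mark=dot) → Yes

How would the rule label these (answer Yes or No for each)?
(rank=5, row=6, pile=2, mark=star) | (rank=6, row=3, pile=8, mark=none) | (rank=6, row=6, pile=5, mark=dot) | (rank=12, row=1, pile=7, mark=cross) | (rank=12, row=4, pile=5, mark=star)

Yes, No, Yes, Yes, Yes

The common property of the 'Yes' items is: mark is not none. No 'No' item has it.
(rank=5, row=6, pile=2, mark=star): mark is star, passes → Yes.
(rank=6, row=3, pile=8, mark=none): mark is none, fails the rule → No.
(rank=6, row=6, pile=5, mark=dot): mark is dot, passes → Yes.
(rank=12, row=1, pile=7, mark=cross): mark is cross, passes → Yes.
(rank=12, row=4, pile=5, mark=star): mark is star, passes → Yes.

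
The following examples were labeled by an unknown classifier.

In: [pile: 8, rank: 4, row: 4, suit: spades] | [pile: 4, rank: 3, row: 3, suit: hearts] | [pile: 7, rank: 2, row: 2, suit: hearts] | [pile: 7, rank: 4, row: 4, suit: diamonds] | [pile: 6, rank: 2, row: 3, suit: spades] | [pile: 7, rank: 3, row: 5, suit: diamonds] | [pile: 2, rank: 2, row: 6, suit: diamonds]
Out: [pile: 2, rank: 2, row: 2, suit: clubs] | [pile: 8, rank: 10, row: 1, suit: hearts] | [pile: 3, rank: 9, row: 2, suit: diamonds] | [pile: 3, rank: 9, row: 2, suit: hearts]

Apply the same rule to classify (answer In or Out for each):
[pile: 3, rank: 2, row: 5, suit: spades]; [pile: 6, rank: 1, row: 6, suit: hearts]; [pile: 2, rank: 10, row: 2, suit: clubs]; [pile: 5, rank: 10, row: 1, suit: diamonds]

In, In, Out, Out

The common property of the 'In' items is: pile = 7 OR row ≥ 3. No 'Out' item has it.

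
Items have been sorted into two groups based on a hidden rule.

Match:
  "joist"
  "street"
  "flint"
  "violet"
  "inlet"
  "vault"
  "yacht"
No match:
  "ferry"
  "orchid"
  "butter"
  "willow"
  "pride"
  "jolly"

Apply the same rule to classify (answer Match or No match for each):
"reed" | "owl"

No match, No match

'Match' ⟺ ends with 't'.
"reed": No match (ends with 'd').
"owl": No match (ends with 'l').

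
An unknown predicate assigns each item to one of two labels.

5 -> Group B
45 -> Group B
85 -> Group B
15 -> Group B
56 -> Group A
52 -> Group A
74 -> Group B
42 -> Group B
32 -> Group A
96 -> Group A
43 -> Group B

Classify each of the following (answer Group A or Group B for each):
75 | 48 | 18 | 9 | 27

Group B, Group A, Group B, Group B, Group B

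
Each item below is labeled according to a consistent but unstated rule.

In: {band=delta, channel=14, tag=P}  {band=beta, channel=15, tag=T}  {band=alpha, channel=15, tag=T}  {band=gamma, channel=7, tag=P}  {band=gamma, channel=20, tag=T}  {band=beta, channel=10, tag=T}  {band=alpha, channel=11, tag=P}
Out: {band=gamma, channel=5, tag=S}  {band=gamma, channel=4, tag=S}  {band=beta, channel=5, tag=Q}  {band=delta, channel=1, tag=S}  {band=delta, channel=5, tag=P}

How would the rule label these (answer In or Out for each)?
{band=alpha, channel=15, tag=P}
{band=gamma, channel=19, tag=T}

'In' ⟺ channel ≥ 7.
{band=alpha, channel=15, tag=P}: In (channel = 15).
{band=gamma, channel=19, tag=T}: In (channel = 19).

In, In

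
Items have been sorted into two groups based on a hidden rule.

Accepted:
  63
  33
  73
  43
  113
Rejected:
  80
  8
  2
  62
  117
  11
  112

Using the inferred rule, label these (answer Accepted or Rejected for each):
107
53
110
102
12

All 'Accepted' examples share one property — ends in digit 3 — and every 'Rejected' example lacks it.
107 → last digit 7 → Rejected. 53 → last digit 3 → Accepted. 110 → last digit 0 → Rejected. 102 → last digit 2 → Rejected. 12 → last digit 2 → Rejected.

Rejected, Accepted, Rejected, Rejected, Rejected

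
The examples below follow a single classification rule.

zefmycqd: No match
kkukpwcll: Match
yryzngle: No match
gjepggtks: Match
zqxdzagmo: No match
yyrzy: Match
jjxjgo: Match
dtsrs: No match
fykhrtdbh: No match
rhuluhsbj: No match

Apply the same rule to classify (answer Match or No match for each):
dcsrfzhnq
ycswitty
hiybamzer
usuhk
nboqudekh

No match, Match, No match, No match, No match

The common property of the 'Match' items is: has a double letter. No 'No match' item has it.
No match: dcsrfzhnq, since no doubled letter.
Match: ycswitty, since 'tt' doubled.
No match: hiybamzer, since no doubled letter.
No match: usuhk, since no doubled letter.
No match: nboqudekh, since no doubled letter.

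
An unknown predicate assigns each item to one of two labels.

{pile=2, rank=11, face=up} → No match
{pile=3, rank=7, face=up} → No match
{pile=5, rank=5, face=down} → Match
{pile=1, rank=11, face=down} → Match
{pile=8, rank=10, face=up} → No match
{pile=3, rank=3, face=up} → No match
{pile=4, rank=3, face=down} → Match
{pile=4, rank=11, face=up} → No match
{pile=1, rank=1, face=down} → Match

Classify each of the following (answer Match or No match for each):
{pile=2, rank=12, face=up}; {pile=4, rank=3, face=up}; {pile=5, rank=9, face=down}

Comparing the two groups points to one rule — face is down.
{pile=2, rank=12, face=up}: face is up — fails this test, so No match. {pile=4, rank=3, face=up}: face is up — fails this test, so No match. {pile=5, rank=9, face=down}: face is down — checks out, so Match.

No match, No match, Match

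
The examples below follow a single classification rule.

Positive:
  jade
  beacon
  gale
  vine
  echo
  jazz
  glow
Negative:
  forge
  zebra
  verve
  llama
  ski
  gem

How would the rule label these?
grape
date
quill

Negative, Positive, Negative

'Positive' ⟺ even length.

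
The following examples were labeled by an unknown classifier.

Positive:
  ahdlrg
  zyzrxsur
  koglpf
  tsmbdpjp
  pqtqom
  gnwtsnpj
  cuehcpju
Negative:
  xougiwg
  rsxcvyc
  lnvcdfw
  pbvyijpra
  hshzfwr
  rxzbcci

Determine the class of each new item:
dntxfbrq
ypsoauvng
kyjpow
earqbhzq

One predicate separates the groups cleanly: even length.
Positive: dntxfbrq, since length 8.
Negative: ypsoauvng, since length 9.
Positive: kyjpow, since length 6.
Positive: earqbhzq, since length 8.

Positive, Negative, Positive, Positive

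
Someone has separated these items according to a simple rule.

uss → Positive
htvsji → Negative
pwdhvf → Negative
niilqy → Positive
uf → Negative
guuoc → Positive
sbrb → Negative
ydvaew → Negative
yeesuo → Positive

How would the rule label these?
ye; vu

The classifier is using: has a double letter.
ye: Negative (no doubled letter). vu: Negative (no doubled letter).

Negative, Negative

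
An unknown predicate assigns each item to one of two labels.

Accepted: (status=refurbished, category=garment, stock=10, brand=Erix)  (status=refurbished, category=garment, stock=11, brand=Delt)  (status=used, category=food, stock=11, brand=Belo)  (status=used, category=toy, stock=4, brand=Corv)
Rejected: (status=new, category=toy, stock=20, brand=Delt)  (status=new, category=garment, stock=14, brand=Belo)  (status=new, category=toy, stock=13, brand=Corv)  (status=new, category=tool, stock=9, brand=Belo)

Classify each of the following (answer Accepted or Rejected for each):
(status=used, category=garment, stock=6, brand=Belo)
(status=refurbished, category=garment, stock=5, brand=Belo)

Accepted, Accepted

A rule that fits every label: status is not new — true of each 'Accepted' example, false of each 'Rejected' one.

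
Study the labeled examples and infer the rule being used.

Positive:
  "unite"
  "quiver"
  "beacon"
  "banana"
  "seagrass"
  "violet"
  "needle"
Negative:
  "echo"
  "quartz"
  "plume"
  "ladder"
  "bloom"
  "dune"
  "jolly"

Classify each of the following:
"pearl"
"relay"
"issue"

One predicate separates the groups cleanly: has ≥ 3 vowels.

Negative, Negative, Positive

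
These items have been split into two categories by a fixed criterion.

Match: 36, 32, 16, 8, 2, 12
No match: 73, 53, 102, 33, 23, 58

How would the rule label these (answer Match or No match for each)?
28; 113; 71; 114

Match, No match, No match, No match

The simplest hypothesis consistent with all the labels is: even AND at most 36.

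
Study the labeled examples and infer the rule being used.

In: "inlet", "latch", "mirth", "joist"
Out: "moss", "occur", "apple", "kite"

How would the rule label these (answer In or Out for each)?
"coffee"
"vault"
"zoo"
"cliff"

Out, In, Out, Out

All 'In' examples share one property — odd length AND contains 't' — and every 'Out' example lacks it.
"coffee" — length 6, no 't', hence Out. "vault" — length 5, has 't', hence In. "zoo" — length 3, no 't', hence Out. "cliff" — length 5, no 't', hence Out.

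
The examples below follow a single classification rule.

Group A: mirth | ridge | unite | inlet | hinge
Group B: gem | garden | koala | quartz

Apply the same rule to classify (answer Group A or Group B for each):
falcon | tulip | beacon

Group B, Group A, Group B

The distinguishing property — contains 'i' — holds for all the 'Group A' cases and none of the 'Group B' cases.
Group B: falcon, since no 'i'.
Group A: tulip, since has 'i'.
Group B: beacon, since no 'i'.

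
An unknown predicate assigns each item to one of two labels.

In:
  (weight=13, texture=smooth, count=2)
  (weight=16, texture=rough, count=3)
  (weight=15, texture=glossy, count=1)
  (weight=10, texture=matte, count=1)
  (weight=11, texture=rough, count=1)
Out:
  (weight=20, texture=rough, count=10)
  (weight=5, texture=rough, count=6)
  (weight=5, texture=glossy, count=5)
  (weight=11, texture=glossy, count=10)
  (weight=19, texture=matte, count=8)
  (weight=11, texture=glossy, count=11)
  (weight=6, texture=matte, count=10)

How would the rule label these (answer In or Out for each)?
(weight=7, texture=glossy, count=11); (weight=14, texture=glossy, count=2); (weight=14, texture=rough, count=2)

Out, In, In

'In' ⟺ count ≤ 3.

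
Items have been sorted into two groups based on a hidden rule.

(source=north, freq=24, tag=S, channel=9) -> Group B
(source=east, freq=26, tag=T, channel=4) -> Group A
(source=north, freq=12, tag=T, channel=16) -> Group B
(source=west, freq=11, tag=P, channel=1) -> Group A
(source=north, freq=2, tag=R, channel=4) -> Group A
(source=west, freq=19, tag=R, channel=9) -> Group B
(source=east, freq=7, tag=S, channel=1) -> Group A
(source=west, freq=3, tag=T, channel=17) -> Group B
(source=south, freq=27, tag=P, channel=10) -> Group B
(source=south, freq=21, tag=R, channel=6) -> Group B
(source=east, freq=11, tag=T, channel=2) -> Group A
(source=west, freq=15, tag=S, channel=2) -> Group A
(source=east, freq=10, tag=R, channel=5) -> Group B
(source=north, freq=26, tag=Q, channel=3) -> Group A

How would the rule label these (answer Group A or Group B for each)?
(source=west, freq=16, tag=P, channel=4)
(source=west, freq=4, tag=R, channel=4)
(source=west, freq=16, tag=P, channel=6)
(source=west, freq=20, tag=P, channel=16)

Group A, Group A, Group B, Group B

A rule that fits every label: channel ≤ 4 — true of each 'Group A' example, false of each 'Group B' one.
(source=west, freq=16, tag=P, channel=4) — channel = 4, hence Group A.
(source=west, freq=4, tag=R, channel=4) — channel = 4, hence Group A.
(source=west, freq=16, tag=P, channel=6) — channel = 6, hence Group B.
(source=west, freq=20, tag=P, channel=16) — channel = 16, hence Group B.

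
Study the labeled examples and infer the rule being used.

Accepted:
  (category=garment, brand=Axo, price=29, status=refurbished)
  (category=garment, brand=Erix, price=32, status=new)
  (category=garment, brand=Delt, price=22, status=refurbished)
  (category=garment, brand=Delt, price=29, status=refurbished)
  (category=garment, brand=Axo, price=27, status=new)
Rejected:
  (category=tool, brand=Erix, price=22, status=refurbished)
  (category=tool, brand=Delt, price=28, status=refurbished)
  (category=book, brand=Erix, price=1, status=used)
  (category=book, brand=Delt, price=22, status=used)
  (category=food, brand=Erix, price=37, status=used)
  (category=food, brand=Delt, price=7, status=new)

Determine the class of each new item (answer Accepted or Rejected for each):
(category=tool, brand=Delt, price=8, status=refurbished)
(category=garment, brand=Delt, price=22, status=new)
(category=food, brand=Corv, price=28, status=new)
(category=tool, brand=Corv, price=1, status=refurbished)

All 'Accepted' examples share one property — category is garment — and every 'Rejected' example lacks it.
Rejected: (category=tool, brand=Delt, price=8, status=refurbished), since category is tool. Accepted: (category=garment, brand=Delt, price=22, status=new), since category is garment. Rejected: (category=food, brand=Corv, price=28, status=new), since category is food. Rejected: (category=tool, brand=Corv, price=1, status=refurbished), since category is tool.

Rejected, Accepted, Rejected, Rejected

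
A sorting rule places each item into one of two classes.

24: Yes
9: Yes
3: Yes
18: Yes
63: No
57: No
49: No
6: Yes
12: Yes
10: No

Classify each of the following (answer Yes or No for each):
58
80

No, No

A rule that fits every label: multiple of 3 AND at most 24 — true of each 'Yes' example, false of each 'No' one.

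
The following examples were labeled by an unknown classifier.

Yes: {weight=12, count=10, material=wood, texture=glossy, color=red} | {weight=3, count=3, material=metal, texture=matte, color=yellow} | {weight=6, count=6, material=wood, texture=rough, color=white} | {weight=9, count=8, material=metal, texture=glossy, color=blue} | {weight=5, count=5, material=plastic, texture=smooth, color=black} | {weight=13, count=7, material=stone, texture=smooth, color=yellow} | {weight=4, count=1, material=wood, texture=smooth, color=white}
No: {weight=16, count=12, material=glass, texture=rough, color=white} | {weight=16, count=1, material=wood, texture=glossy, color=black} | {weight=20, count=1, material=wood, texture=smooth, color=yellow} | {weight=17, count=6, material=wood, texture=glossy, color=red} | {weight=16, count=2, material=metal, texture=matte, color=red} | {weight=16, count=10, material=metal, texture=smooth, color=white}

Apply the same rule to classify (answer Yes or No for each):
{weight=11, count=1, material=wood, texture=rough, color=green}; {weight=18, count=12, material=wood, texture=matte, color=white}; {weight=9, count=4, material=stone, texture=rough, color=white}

Yes, No, Yes

The pattern is that an item is 'Yes' exactly when: weight ≤ 13.
Yes: {weight=11, count=1, material=wood, texture=rough, color=green}, since weight = 11.
No: {weight=18, count=12, material=wood, texture=matte, color=white}, since weight = 18.
Yes: {weight=9, count=4, material=stone, texture=rough, color=white}, since weight = 9.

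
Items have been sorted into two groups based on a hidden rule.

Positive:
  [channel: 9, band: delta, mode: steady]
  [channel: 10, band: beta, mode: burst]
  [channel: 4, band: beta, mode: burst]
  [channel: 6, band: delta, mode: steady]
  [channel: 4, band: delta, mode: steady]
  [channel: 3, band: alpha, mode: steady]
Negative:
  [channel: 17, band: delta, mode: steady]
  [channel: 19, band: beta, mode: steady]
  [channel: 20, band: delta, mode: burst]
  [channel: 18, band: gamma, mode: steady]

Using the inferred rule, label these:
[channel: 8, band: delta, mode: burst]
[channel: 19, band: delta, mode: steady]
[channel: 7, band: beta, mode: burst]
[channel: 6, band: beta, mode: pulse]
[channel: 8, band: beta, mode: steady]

The classifier is using: channel ≤ 10.

Positive, Negative, Positive, Positive, Positive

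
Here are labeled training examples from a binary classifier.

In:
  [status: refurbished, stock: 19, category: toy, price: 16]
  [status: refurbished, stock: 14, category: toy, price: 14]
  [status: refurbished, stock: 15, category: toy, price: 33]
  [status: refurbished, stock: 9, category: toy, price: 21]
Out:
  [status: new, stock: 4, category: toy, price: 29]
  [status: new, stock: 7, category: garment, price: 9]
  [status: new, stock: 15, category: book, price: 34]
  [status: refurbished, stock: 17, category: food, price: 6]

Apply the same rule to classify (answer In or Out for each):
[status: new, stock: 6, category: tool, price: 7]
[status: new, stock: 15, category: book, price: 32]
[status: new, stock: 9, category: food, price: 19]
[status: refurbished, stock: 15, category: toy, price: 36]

Out, Out, Out, In

The classifier is using: category is toy AND status is refurbished.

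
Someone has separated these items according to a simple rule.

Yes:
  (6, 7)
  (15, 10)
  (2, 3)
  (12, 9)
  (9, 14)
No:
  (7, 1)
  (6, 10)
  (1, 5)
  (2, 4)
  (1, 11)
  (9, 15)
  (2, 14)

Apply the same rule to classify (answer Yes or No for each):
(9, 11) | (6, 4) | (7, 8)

All 'Yes' examples share one property — sum is odd — and every 'No' example lacks it.

No, No, Yes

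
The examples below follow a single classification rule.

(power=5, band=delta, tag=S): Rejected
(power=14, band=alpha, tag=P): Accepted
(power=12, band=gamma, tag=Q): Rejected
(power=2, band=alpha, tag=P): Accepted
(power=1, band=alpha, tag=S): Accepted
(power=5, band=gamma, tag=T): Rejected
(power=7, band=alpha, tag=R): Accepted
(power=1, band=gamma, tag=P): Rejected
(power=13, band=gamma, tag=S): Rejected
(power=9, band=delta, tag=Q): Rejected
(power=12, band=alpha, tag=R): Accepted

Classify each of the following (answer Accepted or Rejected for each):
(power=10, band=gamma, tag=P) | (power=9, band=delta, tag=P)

Rejected, Rejected

Checking candidate rules against both groups, what survives is: band is alpha.
Rejected: (power=10, band=gamma, tag=P), since band is gamma. Rejected: (power=9, band=delta, tag=P), since band is delta.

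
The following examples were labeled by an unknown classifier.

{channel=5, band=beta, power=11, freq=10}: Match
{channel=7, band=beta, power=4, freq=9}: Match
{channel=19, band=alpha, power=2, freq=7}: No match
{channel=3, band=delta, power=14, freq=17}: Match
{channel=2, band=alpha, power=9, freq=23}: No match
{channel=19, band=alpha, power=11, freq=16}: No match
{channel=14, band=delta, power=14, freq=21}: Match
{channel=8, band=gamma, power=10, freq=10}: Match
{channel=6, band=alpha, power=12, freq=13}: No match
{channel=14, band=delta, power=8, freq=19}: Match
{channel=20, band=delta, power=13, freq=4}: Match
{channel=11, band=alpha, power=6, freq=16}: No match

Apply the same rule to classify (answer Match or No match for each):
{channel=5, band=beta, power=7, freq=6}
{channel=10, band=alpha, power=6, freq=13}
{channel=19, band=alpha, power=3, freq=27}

Match, No match, No match

The pattern is that an item is 'Match' exactly when: band is not alpha.
{channel=5, band=beta, power=7, freq=6} → band is beta → Match. {channel=10, band=alpha, power=6, freq=13} → band is alpha → No match. {channel=19, band=alpha, power=3, freq=27} → band is alpha → No match.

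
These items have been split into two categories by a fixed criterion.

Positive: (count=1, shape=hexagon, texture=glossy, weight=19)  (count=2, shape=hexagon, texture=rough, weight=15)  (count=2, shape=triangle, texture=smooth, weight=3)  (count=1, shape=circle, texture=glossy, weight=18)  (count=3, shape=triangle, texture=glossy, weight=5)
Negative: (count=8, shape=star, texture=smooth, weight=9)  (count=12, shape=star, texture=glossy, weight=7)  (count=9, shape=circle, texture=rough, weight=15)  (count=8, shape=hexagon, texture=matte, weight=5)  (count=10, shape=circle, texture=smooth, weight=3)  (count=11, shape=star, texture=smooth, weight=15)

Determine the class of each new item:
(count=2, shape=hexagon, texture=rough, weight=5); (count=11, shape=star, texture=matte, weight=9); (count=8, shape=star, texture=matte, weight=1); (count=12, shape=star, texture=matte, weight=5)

The common property of the 'Positive' items is: count ≤ 3. No 'Negative' item has it.
Positive: (count=2, shape=hexagon, texture=rough, weight=5), since count = 2. Negative: (count=11, shape=star, texture=matte, weight=9), since count = 11. Negative: (count=8, shape=star, texture=matte, weight=1), since count = 8. Negative: (count=12, shape=star, texture=matte, weight=5), since count = 12.

Positive, Negative, Negative, Negative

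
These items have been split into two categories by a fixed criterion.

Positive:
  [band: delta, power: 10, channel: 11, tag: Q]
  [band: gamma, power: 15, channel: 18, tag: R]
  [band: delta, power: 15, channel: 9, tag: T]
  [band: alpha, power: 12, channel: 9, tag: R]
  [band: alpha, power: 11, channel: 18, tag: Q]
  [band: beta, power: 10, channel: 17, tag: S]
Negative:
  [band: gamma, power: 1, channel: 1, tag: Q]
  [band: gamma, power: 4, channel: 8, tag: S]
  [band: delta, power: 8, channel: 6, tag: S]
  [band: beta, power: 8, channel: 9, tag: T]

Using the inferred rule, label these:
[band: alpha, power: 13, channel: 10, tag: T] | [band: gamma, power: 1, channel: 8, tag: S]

Positive, Negative

All 'Positive' examples share one property — power ≥ 10 — and every 'Negative' example lacks it.
[band: alpha, power: 13, channel: 10, tag: T]: power = 13 — fits, so Positive.
[band: gamma, power: 1, channel: 8, tag: S]: power = 1 — fails the rule, so Negative.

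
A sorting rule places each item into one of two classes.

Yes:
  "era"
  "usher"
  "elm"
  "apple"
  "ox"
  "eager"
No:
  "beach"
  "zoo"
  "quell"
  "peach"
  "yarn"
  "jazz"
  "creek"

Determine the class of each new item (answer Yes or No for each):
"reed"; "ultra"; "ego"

No, Yes, Yes

The distinguishing property — starts with a vowel — holds for all the 'Yes' cases and none of the 'No' cases.
"reed" → starts with 'r' → No.
"ultra" → starts with 'u' → Yes.
"ego" → starts with 'e' → Yes.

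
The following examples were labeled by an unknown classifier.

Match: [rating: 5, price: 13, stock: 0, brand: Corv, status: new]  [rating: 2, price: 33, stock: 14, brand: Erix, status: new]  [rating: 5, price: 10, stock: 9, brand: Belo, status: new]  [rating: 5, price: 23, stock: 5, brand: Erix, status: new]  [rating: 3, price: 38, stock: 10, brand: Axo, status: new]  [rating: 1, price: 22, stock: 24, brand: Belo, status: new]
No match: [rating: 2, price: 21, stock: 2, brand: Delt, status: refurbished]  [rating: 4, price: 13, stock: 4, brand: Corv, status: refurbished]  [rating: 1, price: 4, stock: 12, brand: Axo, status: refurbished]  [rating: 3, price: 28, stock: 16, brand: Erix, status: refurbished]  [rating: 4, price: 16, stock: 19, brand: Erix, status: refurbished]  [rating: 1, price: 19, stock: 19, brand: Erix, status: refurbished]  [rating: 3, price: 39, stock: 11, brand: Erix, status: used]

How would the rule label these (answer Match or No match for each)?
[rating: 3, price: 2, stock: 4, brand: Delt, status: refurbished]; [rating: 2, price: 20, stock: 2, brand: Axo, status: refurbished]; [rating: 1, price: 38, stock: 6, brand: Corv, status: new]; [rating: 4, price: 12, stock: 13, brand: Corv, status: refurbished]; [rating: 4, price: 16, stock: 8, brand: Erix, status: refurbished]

No match, No match, Match, No match, No match

The distinguishing property — status is new — holds for all the 'Match' cases and none of the 'No match' cases.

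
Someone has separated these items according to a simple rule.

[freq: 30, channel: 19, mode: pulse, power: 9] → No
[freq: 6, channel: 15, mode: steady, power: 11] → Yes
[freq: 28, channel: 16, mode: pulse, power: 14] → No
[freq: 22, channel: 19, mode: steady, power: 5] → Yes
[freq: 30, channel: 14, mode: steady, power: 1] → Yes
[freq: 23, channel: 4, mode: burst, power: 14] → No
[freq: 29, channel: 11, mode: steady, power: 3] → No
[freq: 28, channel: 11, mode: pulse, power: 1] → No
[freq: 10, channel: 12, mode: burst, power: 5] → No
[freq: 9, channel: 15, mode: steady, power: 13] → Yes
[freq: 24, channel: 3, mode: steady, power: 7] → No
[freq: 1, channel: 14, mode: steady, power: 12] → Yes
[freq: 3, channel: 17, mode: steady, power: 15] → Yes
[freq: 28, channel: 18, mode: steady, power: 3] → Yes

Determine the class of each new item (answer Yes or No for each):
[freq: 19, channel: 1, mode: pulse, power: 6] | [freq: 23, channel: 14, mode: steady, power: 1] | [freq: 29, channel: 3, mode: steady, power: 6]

One predicate separates the groups cleanly: mode is steady AND channel ≥ 12.
[freq: 19, channel: 1, mode: pulse, power: 6]: mode is pulse, channel = 1 — fails this test, so No.
[freq: 23, channel: 14, mode: steady, power: 1]: mode is steady, channel = 14 — meets the rule, so Yes.
[freq: 29, channel: 3, mode: steady, power: 6]: mode is steady, channel = 3 — fails this test, so No.

No, Yes, No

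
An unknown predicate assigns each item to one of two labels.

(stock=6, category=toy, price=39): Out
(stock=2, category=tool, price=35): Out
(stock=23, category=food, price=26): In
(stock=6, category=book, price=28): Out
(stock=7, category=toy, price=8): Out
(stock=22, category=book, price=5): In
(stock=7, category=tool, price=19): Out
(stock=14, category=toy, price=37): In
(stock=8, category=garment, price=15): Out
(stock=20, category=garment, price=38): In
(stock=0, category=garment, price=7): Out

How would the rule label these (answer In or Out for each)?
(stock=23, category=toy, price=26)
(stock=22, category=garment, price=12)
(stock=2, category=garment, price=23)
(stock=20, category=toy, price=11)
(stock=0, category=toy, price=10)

In, In, Out, In, Out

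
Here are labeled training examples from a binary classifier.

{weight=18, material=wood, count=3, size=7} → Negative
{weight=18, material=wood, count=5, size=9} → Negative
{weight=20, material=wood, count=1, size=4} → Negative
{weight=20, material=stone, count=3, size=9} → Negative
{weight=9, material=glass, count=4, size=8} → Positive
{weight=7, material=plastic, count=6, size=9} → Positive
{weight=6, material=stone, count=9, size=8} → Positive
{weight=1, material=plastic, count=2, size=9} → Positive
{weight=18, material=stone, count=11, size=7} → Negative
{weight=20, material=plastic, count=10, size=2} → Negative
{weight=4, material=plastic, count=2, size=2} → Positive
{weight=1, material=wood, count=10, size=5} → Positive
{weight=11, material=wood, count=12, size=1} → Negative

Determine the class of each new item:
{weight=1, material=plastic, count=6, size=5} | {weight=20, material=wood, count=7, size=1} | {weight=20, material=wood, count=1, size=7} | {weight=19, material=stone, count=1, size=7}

The common property of the 'Positive' items is: weight ≤ 9. No 'Negative' item has it.
{weight=1, material=plastic, count=6, size=5}: weight = 1, fits → Positive. {weight=20, material=wood, count=7, size=1}: weight = 20, does not pass → Negative. {weight=20, material=wood, count=1, size=7}: weight = 20, does not pass → Negative. {weight=19, material=stone, count=1, size=7}: weight = 19, does not pass → Negative.

Positive, Negative, Negative, Negative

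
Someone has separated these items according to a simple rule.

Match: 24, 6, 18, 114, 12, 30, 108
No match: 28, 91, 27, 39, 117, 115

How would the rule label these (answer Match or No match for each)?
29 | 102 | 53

No match, Match, No match

The distinguishing property — multiple of 6 — holds for all the 'Match' cases and none of the 'No match' cases.
29 → 29 = 6·4 + 5 → No match.
102 → 102 = 6·17 → Match.
53 → 53 = 6·8 + 5 → No match.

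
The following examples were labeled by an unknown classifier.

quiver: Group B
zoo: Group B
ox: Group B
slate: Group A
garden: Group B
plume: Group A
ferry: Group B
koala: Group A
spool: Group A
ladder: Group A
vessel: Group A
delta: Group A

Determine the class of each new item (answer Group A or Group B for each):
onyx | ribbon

Group B, Group B

The simplest hypothesis consistent with all the labels is: contains 'l'.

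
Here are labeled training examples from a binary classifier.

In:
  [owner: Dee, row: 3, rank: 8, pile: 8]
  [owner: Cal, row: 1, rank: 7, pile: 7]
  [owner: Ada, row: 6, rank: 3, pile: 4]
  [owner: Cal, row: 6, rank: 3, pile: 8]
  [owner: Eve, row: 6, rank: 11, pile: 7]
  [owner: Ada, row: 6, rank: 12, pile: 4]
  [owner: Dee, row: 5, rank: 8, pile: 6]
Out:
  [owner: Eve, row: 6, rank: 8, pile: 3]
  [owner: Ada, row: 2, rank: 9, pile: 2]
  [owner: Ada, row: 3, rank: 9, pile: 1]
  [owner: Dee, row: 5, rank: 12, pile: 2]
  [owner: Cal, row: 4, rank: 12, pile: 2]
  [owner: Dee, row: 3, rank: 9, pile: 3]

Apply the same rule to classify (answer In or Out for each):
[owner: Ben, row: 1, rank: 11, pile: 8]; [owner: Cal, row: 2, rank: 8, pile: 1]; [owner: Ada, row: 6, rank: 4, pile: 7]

Rule: pile ≥ 4. This holds for each 'In' example and fails for each 'Out' one.
[owner: Ben, row: 1, rank: 11, pile: 8] → pile = 8 → In. [owner: Cal, row: 2, rank: 8, pile: 1] → pile = 1 → Out. [owner: Ada, row: 6, rank: 4, pile: 7] → pile = 7 → In.

In, Out, In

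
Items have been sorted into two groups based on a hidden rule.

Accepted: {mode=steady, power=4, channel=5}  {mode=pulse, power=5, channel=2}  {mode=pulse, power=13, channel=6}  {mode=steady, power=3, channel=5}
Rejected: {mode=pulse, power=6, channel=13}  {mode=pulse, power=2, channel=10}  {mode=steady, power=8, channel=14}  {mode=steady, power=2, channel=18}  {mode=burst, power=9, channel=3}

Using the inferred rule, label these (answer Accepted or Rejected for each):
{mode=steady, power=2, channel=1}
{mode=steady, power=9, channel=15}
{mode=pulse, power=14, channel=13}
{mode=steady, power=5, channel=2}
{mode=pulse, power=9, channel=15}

The distinguishing property — channel ≤ 6 AND power ≠ 9 — holds for all the 'Accepted' cases and none of the 'Rejected' cases.

Accepted, Rejected, Rejected, Accepted, Rejected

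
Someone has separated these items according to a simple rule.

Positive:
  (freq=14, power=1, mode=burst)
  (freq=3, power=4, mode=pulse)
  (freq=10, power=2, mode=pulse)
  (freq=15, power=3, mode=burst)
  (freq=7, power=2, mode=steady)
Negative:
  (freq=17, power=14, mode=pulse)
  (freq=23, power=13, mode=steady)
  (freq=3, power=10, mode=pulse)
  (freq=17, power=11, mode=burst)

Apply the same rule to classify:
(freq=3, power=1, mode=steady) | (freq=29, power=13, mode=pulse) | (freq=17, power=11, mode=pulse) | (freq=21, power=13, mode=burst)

Positive, Negative, Negative, Negative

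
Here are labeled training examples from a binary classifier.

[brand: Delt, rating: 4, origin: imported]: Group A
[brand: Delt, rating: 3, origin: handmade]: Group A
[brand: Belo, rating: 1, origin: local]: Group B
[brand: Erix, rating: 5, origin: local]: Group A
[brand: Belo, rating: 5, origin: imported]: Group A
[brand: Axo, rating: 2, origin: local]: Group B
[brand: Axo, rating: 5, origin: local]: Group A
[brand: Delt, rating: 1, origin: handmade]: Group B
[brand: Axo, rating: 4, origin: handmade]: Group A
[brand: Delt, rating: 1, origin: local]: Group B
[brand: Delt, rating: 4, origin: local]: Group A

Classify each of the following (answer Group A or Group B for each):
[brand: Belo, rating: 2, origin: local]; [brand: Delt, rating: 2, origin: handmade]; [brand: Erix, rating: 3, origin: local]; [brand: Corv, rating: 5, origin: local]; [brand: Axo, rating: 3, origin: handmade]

The common property of the 'Group A' items is: rating ≥ 3. No 'Group B' item has it.
Group B: [brand: Belo, rating: 2, origin: local], since rating = 2.
Group B: [brand: Delt, rating: 2, origin: handmade], since rating = 2.
Group A: [brand: Erix, rating: 3, origin: local], since rating = 3.
Group A: [brand: Corv, rating: 5, origin: local], since rating = 5.
Group A: [brand: Axo, rating: 3, origin: handmade], since rating = 3.

Group B, Group B, Group A, Group A, Group A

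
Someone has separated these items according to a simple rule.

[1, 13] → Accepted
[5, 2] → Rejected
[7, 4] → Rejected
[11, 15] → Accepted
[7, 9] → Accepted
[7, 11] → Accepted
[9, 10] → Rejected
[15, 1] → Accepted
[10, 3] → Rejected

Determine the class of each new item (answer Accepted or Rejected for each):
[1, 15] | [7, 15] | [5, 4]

Accepted, Accepted, Rejected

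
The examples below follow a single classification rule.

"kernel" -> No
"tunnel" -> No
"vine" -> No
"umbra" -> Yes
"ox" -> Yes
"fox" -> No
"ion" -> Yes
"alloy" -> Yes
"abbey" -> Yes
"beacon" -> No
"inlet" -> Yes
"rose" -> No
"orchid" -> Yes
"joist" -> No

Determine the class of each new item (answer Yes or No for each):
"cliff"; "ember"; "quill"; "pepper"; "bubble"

A rule that fits every label: starts with a vowel — true of each 'Yes' example, false of each 'No' one.
"cliff" → starts with 'c' → No.
"ember" → starts with 'e' → Yes.
"quill" → starts with 'q' → No.
"pepper" → starts with 'p' → No.
"bubble" → starts with 'b' → No.

No, Yes, No, No, No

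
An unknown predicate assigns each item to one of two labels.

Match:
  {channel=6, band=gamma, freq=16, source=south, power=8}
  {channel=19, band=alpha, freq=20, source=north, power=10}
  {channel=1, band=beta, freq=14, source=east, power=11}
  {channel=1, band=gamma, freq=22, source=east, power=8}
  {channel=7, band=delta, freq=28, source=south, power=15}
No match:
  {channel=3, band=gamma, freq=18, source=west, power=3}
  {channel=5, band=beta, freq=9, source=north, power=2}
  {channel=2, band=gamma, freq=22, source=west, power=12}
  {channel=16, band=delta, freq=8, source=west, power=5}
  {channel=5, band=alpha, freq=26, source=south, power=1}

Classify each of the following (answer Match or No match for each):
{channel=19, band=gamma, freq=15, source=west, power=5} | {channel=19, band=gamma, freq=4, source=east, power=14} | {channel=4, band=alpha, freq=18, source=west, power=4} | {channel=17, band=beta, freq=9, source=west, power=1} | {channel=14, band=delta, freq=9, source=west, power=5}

'Match' ⟺ power ≥ 8 AND power ≠ 12.
{channel=19, band=gamma, freq=15, source=west, power=5}: power = 5, does not satisfy this → No match.
{channel=19, band=gamma, freq=4, source=east, power=14}: power = 14, qualifies → Match.
{channel=4, band=alpha, freq=18, source=west, power=4}: power = 4, does not satisfy this → No match.
{channel=17, band=beta, freq=9, source=west, power=1}: power = 1, does not satisfy this → No match.
{channel=14, band=delta, freq=9, source=west, power=5}: power = 5, does not satisfy this → No match.

No match, Match, No match, No match, No match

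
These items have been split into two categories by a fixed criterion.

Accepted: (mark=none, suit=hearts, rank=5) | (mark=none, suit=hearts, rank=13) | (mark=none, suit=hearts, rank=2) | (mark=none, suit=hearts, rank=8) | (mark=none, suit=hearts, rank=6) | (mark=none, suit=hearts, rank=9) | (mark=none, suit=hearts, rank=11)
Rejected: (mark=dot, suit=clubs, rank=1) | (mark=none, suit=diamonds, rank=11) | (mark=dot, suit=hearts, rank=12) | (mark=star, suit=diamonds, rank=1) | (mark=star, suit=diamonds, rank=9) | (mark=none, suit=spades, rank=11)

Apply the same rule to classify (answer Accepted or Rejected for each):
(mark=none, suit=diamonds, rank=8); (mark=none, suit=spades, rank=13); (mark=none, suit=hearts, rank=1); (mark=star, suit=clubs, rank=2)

Rejected, Rejected, Accepted, Rejected

Every 'Accepted' example satisfies: mark is none AND suit is hearts. None of the 'Rejected' examples do.
(mark=none, suit=diamonds, rank=8): Rejected (mark is none, suit is diamonds). (mark=none, suit=spades, rank=13): Rejected (mark is none, suit is spades). (mark=none, suit=hearts, rank=1): Accepted (mark is none, suit is hearts). (mark=star, suit=clubs, rank=2): Rejected (mark is star, suit is clubs).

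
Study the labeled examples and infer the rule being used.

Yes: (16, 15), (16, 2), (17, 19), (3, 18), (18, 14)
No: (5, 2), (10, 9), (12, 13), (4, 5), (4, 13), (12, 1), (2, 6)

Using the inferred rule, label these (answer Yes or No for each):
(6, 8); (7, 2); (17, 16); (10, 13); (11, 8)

'Yes' ⟺ max ≥ 14.
(6, 8): max 8 — lacks this property, so No.
(7, 2): max 7 — lacks this property, so No.
(17, 16): max 17 — meets the rule, so Yes.
(10, 13): max 13 — lacks this property, so No.
(11, 8): max 11 — lacks this property, so No.

No, No, Yes, No, No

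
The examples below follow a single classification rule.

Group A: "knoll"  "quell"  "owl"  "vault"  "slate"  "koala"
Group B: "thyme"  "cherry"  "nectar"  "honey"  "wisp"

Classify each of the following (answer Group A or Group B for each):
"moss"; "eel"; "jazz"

Group B, Group A, Group B

All 'Group A' examples share one property — contains 'l' — and every 'Group B' example lacks it.
"moss" → no 'l' → Group B. "eel" → has 'l' → Group A. "jazz" → no 'l' → Group B.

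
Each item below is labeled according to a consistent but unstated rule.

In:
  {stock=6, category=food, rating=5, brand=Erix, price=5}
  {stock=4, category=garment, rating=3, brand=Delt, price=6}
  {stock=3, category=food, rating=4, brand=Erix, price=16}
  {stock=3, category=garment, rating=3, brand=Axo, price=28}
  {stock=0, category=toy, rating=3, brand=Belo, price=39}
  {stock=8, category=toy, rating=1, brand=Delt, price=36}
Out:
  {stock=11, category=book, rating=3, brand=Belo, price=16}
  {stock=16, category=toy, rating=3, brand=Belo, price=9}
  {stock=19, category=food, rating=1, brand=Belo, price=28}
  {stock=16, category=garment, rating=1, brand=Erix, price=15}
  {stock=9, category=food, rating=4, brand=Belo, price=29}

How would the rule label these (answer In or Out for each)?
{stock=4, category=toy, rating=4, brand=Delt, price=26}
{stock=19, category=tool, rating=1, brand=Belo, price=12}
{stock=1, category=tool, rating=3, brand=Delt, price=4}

The pattern is that an item is 'In' exactly when: stock ≤ 8.

In, Out, In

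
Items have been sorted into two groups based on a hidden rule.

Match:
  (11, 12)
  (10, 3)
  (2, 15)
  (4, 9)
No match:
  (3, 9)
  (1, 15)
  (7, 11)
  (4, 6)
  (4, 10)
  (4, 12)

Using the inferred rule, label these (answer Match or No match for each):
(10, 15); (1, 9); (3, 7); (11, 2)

Match, No match, No match, Match

Looking at the examples, the only property every 'Match' case has and every 'No match' case lacks is: sum is odd.
(10, 15) — 10+15 = 25, hence Match. (1, 9) — 1+9 = 10, hence No match. (3, 7) — 3+7 = 10, hence No match. (11, 2) — 11+2 = 13, hence Match.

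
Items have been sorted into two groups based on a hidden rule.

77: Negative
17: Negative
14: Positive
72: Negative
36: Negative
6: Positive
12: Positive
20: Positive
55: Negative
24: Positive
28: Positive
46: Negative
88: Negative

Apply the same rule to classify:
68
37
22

Negative, Negative, Positive

The rule appears to be: even AND at most 28.
68: 68 is even, 68 > 28 — doesn't qualify, so Negative. 37: 37 is odd, 37 > 28 — doesn't qualify, so Negative. 22: 22 is even, 22 ≤ 28 — qualifies, so Positive.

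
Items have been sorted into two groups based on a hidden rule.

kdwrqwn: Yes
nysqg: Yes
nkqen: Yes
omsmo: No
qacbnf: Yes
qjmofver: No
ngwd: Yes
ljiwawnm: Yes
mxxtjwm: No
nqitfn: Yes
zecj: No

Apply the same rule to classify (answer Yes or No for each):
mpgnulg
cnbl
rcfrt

Yes, Yes, No

Every 'Yes' example satisfies: contains 'n'. None of the 'No' examples do.
mpgnulg: has 'n' — checks out, so Yes.
cnbl: has 'n' — checks out, so Yes.
rcfrt: no 'n' — does not pass, so No.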